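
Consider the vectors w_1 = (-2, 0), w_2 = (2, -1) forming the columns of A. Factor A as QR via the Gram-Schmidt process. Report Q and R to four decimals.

Q = [[-1.0000, 0.0000], [0.0000, -1.0000]], R = [[2.0000, -2.0000], [0.0000, 1.0000]]

e_1 = w_1/‖w_1‖ = (-2, 0)/2.0000 = (-1.0000, 0.0000).
r_{12} = e_1·w_2 = -2.0000.
u_2 = w_2 + 2.0000·e_1 = (0.0000, -1.0000).
‖u_2‖ = 1.0000, so e_2 = (0.0000, -1.0000).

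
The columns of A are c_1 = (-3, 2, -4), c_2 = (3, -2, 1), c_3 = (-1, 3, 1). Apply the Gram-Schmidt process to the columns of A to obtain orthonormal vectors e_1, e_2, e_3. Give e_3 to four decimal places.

c_1 = (-3, 2, -4); ‖c_1‖ = 5.3852, so e_1 = (-0.5571, 0.3714, -0.7428).
e_1·c_2 = (-0.5571)·3 + 0.3714·(-2) + (-0.7428)·1 = -3.1568.
u_2 = c_2 + 3.1568·e_1 = (1.2414, -0.8276, -1.3448).
‖u_2‖ = 2.0086, so e_2 = (0.6180, -0.4120, -0.6695).
e_1·c_3 = (-0.5571)·(-1) + 0.3714·3 + (-0.7428)·1 = 0.9285; e_2·c_3 = 0.6180·(-1) + (-0.4120)·3 + (-0.6695)·1 = -2.5236.
u_3 = c_3 − 0.9285·e_1 + 2.5236·e_2 = (1.0769, 1.6154, 0.0000).
‖u_3‖ = 1.9415, so e_3 = (0.5547, 0.8321, 0.0000).

e_3 = (0.5547, 0.8321, 0.0000)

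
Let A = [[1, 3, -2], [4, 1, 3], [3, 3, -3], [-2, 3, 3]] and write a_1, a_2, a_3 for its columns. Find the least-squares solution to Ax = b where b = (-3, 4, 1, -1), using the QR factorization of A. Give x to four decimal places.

a_1 = (1, 4, 3, -2); ‖a_1‖ = 5.4772, so q_1 = (0.1826, 0.7303, 0.5477, -0.3651).
q_1·a_2 = 0.1826·3 + 0.7303·1 + 0.5477·3 + (-0.3651)·3 = 1.8257.
u_2 = a_2 − 1.8257·q_1 = (2.6667, -0.3333, 2.0000, 3.6667).
‖u_2‖ = 4.9666, so q_2 = (0.5369, -0.0671, 0.4027, 0.7383).
q_1·a_3 = 0.1826·(-2) + 0.7303·3 + 0.5477·(-3) + (-0.3651)·3 = -0.9129; q_2·a_3 = 0.5369·(-2) + (-0.0671)·3 + 0.4027·(-3) + 0.7383·3 = -0.2685.
u_3 = a_3 + 0.9129·q_1 + 0.2685·q_2 = (-1.6892, 3.6486, -2.3919, 2.8649).
‖u_3‖ = 5.4859, so q_3 = (-0.3079, 0.6651, -0.4360, 0.5222).
Qᵀb = (3.2863, -2.2148, 2.6259).
Back-substitute: x_3 = 2.6259/5.4859 = 0.4787.
x_2 = (-2.2148 + 0.2685·0.4787)/4.9666 = -0.4201.
x_1 = (3.2863 − 1.8257·(-0.4201) + 0.9129·0.4787)/5.4772 = 0.8198.

x = (0.8198, -0.4201, 0.4787)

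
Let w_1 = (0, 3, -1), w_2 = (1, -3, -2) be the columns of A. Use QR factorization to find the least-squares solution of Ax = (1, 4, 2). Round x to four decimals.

x = (0.3846, -0.8791)

w_1 = (0, 3, -1); ‖w_1‖ = 3.1623, so e_1 = (0.0000, 0.9487, -0.3162).
e_1·w_2 = 0.0000·1 + 0.9487·(-3) + (-0.3162)·(-2) = -2.2136.
u_2 = w_2 + 2.2136·e_1 = (1.0000, -0.9000, -2.7000).
‖u_2‖ = 3.0166, so e_2 = (0.3315, -0.2983, -0.8950).
Qᵀb = (3.1623, -2.6520).
Back-substitute: x_2 = -2.6520/3.0166 = -0.8791.
x_1 = (3.1623 + 2.2136·(-0.8791))/3.1623 = 0.3846.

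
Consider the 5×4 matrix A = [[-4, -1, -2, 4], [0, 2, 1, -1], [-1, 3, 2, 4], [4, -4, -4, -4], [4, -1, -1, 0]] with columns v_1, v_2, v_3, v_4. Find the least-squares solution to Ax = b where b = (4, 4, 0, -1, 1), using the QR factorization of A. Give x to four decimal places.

e_1 = v_1/‖v_1‖ = (-4, 0, -1, 4, 4)/7.0000 = (-0.5714, 0.0000, -0.1429, 0.5714, 0.5714).
r_{12} = e_1·v_2 = -2.7143.
u_2 = v_2 + 2.7143·e_1 = (-2.5510, 2.0000, 2.6122, -2.4490, 0.5510).
‖u_2‖ = 4.8613, so e_2 = (-0.5248, 0.4114, 0.5374, -0.5038, 0.1133).
r_{13} = e_1·v_3 = -2.0000; r_{23} = e_2·v_3 = 4.4373.
u_3 = v_3 + 2.0000·e_1 − 4.4373·e_2 = (-0.8143, -0.8256, -0.6701, -0.6218, -0.3601).
‖u_3‖ = 1.5199, so e_3 = (-0.5358, -0.5432, -0.4409, -0.4091, -0.2369).
r_{14} = e_1·v_4 = -5.1429; r_{24} = e_2·v_4 = 1.6540; r_{34} = e_3·v_4 = -1.7273.
u_4 = v_4 + 5.1429·e_1 − 1.6540·e_2 + 1.7273·e_3 = (1.0037, -2.6187, 1.6150, -0.9346, 2.3421).
‖u_4‖ = 4.1027, so e_4 = (0.2447, -0.6383, 0.3936, -0.2278, 0.5709).
Qᵀb = (-2.2857, 0.1637, -4.1437, -0.7759).
Back-substitute: x_4 = -0.7759/4.1027 = -0.1891.
x_3 = (-4.1437 + 1.7273·(-0.1891))/1.5199 = -2.9413.
x_2 = (0.1637 − 4.4373·(-2.9413) − 1.6540·(-0.1891))/4.8613 = 2.7828.
x_1 = (-2.2857 + 2.7143·2.7828 + 2.0000·(-2.9413) + 5.1429·(-0.1891))/7.0000 = -0.2268.

x = (-0.2268, 2.7828, -2.9413, -0.1891)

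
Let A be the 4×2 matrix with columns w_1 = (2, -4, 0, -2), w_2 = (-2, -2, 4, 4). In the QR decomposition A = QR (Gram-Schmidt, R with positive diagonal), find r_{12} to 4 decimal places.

r_{12} = -0.8165

e_1 = w_1/‖w_1‖ = (2, -4, 0, -2)/4.8990 = (0.4082, -0.8165, 0.0000, -0.4082).
r_{12} = e_1·w_2 = -0.8165.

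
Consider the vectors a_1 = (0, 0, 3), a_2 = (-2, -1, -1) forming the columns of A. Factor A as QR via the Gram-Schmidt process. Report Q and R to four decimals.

Q = [[0.0000, -0.8944], [0.0000, -0.4472], [1.0000, 0.0000]], R = [[3.0000, -1.0000], [0.0000, 2.2361]]

e_1 = a_1/‖a_1‖ = (0, 0, 3)/3.0000 = (0.0000, 0.0000, 1.0000).
r_{12} = e_1·a_2 = -1.0000.
u_2 = a_2 + 1.0000·e_1 = (-2.0000, -1.0000, 0.0000).
‖u_2‖ = 2.2361, so e_2 = (-0.8944, -0.4472, 0.0000).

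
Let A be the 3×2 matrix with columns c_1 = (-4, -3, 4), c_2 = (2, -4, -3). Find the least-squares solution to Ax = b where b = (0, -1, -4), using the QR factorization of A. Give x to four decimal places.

x = (-0.2213, 0.4907)

q_1 = c_1/‖c_1‖ = (-4, -3, 4)/6.4031 = (-0.6247, -0.4685, 0.6247).
r_{12} = q_1·c_2 = -1.2494.
u_2 = c_2 + 1.2494·q_1 = (1.2195, -4.5854, -2.2195).
‖u_2‖ = 5.2382, so q_2 = (0.2328, -0.8754, -0.4237).
Qᵀb = (-2.0303, 2.5702).
Back-substitute: x_2 = 2.5702/5.2382 = 0.4907.
x_1 = (-2.0303 + 1.2494·0.4907)/6.4031 = -0.2213.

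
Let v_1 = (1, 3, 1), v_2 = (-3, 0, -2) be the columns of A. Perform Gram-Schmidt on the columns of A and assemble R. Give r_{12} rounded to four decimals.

r_{12} = -1.5076

v_1 = (1, 3, 1); ‖v_1‖ = 3.3166, so e_1 = (0.3015, 0.9045, 0.3015).
r_{12} = e_1·v_2 = -1.5076.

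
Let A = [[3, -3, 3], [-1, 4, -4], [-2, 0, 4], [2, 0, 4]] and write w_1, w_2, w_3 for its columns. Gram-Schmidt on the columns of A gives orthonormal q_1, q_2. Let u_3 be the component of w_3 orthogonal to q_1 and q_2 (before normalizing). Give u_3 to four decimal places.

w_1 = (3, -1, -2, 2); ‖w_1‖ = 4.2426, so q_1 = (0.7071, -0.2357, -0.4714, 0.4714).
q_1·w_2 = 0.7071·(-3) + (-0.2357)·4 + (-0.4714)·0 + 0.4714·0 = -3.0641.
u_2 = w_2 + 3.0641·q_1 = (-0.8333, 3.2778, -1.4444, 1.4444).
‖u_2‖ = 3.9511, so q_2 = (-0.2109, 0.8296, -0.3656, 0.3656).
q_1·w_3 = 0.7071·3 + (-0.2357)·(-4) + (-0.4714)·4 + 0.4714·4 = 3.0641; q_2·w_3 = (-0.2109)·3 + 0.8296·(-4) + (-0.3656)·4 + 0.3656·4 = -3.9511.
u_3 = w_3 − 3.0641·q_1 + 3.9511·q_2 = (0.0000, 0.0000, 4.0000, 4.0000).

u_3 = (0.0000, 0.0000, 4.0000, 4.0000)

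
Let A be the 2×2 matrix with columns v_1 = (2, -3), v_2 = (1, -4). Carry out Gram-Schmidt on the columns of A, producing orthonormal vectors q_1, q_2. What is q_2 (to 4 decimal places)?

q_2 = (-0.8321, -0.5547)

v_1 = (2, -3); ‖v_1‖ = 3.6056, so q_1 = (0.5547, -0.8321).
q_1·v_2 = 0.5547·1 + (-0.8321)·(-4) = 3.8829.
u_2 = v_2 − 3.8829·q_1 = (-1.1538, -0.7692).
‖u_2‖ = 1.3868, so q_2 = (-0.8321, -0.5547).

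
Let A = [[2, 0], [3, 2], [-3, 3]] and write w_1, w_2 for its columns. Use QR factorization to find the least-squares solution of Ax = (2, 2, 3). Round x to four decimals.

x = (0.1877, 1.0433)

w_1 = (2, 3, -3); ‖w_1‖ = 4.6904, so e_1 = (0.4264, 0.6396, -0.6396).
e_1·w_2 = 0.4264·0 + 0.6396·2 + (-0.6396)·3 = -0.6396.
u_2 = w_2 + 0.6396·e_1 = (0.2727, 2.4091, 2.5909).
‖u_2‖ = 3.5484, so e_2 = (0.0769, 0.6789, 0.7302).
Qᵀb = (0.2132, 3.7021).
Back-substitute: x_2 = 3.7021/3.5484 = 1.0433.
x_1 = (0.2132 + 0.6396·1.0433)/4.6904 = 0.1877.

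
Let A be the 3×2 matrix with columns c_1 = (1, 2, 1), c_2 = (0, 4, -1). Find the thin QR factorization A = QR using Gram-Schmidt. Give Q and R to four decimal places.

Q = [[0.4082, -0.3925], [0.8165, 0.5608], [0.4082, -0.7290]], R = [[2.4495, 2.8577], [0.0000, 2.9721]]

c_1 = (1, 2, 1); ‖c_1‖ = 2.4495, so q_1 = (0.4082, 0.8165, 0.4082).
q_1·c_2 = 0.4082·0 + 0.8165·4 + 0.4082·(-1) = 2.8577.
u_2 = c_2 − 2.8577·q_1 = (-1.1667, 1.6667, -2.1667).
‖u_2‖ = 2.9721, so q_2 = (-0.3925, 0.5608, -0.7290).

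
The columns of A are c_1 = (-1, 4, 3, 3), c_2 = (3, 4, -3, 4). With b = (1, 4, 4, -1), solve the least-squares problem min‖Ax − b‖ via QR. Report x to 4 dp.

q_1 = c_1/‖c_1‖ = (-1, 4, 3, 3)/5.9161 = (-0.1690, 0.6761, 0.5071, 0.5071).
r_{12} = q_1·c_2 = 2.7045.
u_2 = c_2 − 2.7045·q_1 = (3.4571, 2.1714, -4.3714, 2.6286).
‖u_2‖ = 6.5334, so q_2 = (0.5291, 0.3324, -0.6691, 0.4023).
Qᵀb = (4.0567, -1.2201).
Back-substitute: x_2 = -1.2201/6.5334 = -0.1867.
x_1 = (4.0567 − 2.7045·(-0.1867))/5.9161 = 0.7711.

x = (0.7711, -0.1867)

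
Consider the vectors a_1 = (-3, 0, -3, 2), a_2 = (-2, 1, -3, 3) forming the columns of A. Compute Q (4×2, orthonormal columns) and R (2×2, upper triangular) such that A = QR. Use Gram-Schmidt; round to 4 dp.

a_1 = (-3, 0, -3, 2); ‖a_1‖ = 4.6904, so q_1 = (-0.6396, 0.0000, -0.6396, 0.4264).
q_1·a_2 = (-0.6396)·(-2) + 0.0000·1 + (-0.6396)·(-3) + 0.4264·3 = 4.4772.
u_2 = a_2 − 4.4772·q_1 = (0.8636, 1.0000, -0.1364, 1.0909).
‖u_2‖ = 1.7189, so q_2 = (0.5024, 0.5818, -0.0793, 0.6347).

Q = [[-0.6396, 0.5024], [0.0000, 0.5818], [-0.6396, -0.0793], [0.4264, 0.6347]], R = [[4.6904, 4.4772], [0.0000, 1.7189]]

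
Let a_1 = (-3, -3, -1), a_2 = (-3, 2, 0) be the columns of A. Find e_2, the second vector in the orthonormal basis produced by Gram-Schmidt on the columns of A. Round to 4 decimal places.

a_1 = (-3, -3, -1); ‖a_1‖ = 4.3589, so e_1 = (-0.6882, -0.6882, -0.2294).
e_1·a_2 = (-0.6882)·(-3) + (-0.6882)·2 + (-0.2294)·0 = 0.6882.
u_2 = a_2 − 0.6882·e_1 = (-2.5263, 2.4737, 0.1579).
‖u_2‖ = 3.5393, so e_2 = (-0.7138, 0.6989, 0.0446).

e_2 = (-0.7138, 0.6989, 0.0446)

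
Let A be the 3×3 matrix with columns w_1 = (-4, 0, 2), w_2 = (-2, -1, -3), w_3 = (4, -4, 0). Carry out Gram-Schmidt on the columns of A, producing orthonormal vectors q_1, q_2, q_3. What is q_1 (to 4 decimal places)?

q_1 = (-0.8944, 0.0000, 0.4472)

w_1 = (-4, 0, 2); ‖w_1‖ = 4.4721, so q_1 = (-0.8944, 0.0000, 0.4472).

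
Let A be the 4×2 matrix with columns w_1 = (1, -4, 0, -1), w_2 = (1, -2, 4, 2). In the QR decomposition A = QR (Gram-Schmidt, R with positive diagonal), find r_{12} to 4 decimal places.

w_1 = (1, -4, 0, -1); ‖w_1‖ = 4.2426, so e_1 = (0.2357, -0.9428, 0.0000, -0.2357).
r_{12} = e_1·w_2 = 1.6499.

r_{12} = 1.6499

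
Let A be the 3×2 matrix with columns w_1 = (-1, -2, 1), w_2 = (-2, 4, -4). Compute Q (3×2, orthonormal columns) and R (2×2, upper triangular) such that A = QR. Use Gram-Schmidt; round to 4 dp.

w_1 = (-1, -2, 1); ‖w_1‖ = 2.4495, so q_1 = (-0.4082, -0.8165, 0.4082).
q_1·w_2 = (-0.4082)·(-2) + (-0.8165)·4 + 0.4082·(-4) = -4.0825.
u_2 = w_2 + 4.0825·q_1 = (-3.6667, 0.6667, -2.3333).
‖u_2‖ = 4.3970, so q_2 = (-0.8339, 0.1516, -0.5307).

Q = [[-0.4082, -0.8339], [-0.8165, 0.1516], [0.4082, -0.5307]], R = [[2.4495, -4.0825], [0.0000, 4.3970]]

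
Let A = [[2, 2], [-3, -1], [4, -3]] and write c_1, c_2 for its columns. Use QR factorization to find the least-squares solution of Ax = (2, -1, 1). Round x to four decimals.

x = (0.4304, 0.2966)

q_1 = c_1/‖c_1‖ = (2, -3, 4)/5.3852 = (0.3714, -0.5571, 0.7428).
r_{12} = q_1·c_2 = -0.9285.
u_2 = c_2 + 0.9285·q_1 = (2.3448, -1.5172, -2.3103).
‖u_2‖ = 3.6246, so q_2 = (0.6469, -0.4186, -0.6374).
Qᵀb = (2.0426, 1.0750).
Back-substitute: x_2 = 1.0750/3.6246 = 0.2966.
x_1 = (2.0426 + 0.9285·0.2966)/5.3852 = 0.4304.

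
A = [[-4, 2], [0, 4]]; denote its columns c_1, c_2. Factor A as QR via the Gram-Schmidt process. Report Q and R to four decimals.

Q = [[-1.0000, 0.0000], [0.0000, 1.0000]], R = [[4.0000, -2.0000], [0.0000, 4.0000]]

c_1 = (-4, 0); ‖c_1‖ = 4.0000, so e_1 = (-1.0000, 0.0000).
e_1·c_2 = (-1.0000)·2 + 0.0000·4 = -2.0000.
u_2 = c_2 + 2.0000·e_1 = (0.0000, 4.0000).
‖u_2‖ = 4.0000, so e_2 = (0.0000, 1.0000).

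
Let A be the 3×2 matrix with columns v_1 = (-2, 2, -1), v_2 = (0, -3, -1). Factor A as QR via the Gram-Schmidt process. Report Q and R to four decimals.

Q = [[-0.6667, -0.4134], [0.6667, -0.7029], [-0.3333, -0.5788]], R = [[3.0000, -1.6667], [0.0000, 2.6874]]

v_1 = (-2, 2, -1); ‖v_1‖ = 3.0000, so q_1 = (-0.6667, 0.6667, -0.3333).
q_1·v_2 = (-0.6667)·0 + 0.6667·(-3) + (-0.3333)·(-1) = -1.6667.
u_2 = v_2 + 1.6667·q_1 = (-1.1111, -1.8889, -1.5556).
‖u_2‖ = 2.6874, so q_2 = (-0.4134, -0.7029, -0.5788).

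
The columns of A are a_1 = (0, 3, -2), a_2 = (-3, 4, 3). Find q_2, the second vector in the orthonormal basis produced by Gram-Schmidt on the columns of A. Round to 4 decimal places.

a_1 = (0, 3, -2); ‖a_1‖ = 3.6056, so q_1 = (0.0000, 0.8321, -0.5547).
q_1·a_2 = 0.0000·(-3) + 0.8321·4 + (-0.5547)·3 = 1.6641.
u_2 = a_2 − 1.6641·q_1 = (-3.0000, 2.6154, 3.9231).
‖u_2‖ = 5.5884, so q_2 = (-0.5368, 0.4680, 0.7020).

q_2 = (-0.5368, 0.4680, 0.7020)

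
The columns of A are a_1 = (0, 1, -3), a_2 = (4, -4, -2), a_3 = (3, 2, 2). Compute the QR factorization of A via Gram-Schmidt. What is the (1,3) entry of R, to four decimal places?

e_1 = a_1/‖a_1‖ = (0, 1, -3)/3.1623 = (0.0000, 0.3162, -0.9487).
r_{13} = e_1·a_3 = -1.2649.

r_{13} = -1.2649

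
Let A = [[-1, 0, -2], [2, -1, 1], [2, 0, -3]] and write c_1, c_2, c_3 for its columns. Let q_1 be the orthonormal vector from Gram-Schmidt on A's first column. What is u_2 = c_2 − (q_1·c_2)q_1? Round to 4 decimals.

q_1 = c_1/‖c_1‖ = (-1, 2, 2)/3.0000 = (-0.3333, 0.6667, 0.6667).
r_{12} = q_1·c_2 = -0.6667.
u_2 = c_2 + 0.6667·q_1 = (-0.2222, -0.5556, 0.4444).

u_2 = (-0.2222, -0.5556, 0.4444)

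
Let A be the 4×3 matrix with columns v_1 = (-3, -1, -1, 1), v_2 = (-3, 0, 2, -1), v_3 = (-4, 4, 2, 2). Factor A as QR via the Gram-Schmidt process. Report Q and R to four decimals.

v_1 = (-3, -1, -1, 1); ‖v_1‖ = 3.4641, so q_1 = (-0.8660, -0.2887, -0.2887, 0.2887).
q_1·v_2 = (-0.8660)·(-3) + (-0.2887)·0 + (-0.2887)·2 + 0.2887·(-1) = 1.7321.
u_2 = v_2 − 1.7321·q_1 = (-1.5000, 0.5000, 2.5000, -1.5000).
‖u_2‖ = 3.3166, so q_2 = (-0.4523, 0.1508, 0.7538, -0.4523).
q_1·v_3 = (-0.8660)·(-4) + (-0.2887)·4 + (-0.2887)·2 + 0.2887·2 = 2.3094; q_2·v_3 = (-0.4523)·(-4) + 0.1508·4 + 0.7538·2 + (-0.4523)·2 = 3.0151.
u_3 = v_3 − 2.3094·q_1 − 3.0151·q_2 = (-0.6364, 4.2121, 0.3939, 2.6970).
‖u_3‖ = 5.0572, so q_3 = (-0.1258, 0.8329, 0.0779, 0.5333).

Q = [[-0.8660, -0.4523, -0.1258], [-0.2887, 0.1508, 0.8329], [-0.2887, 0.7538, 0.0779], [0.2887, -0.4523, 0.5333]], R = [[3.4641, 1.7321, 2.3094], [0.0000, 3.3166, 3.0151], [0.0000, 0.0000, 5.0572]]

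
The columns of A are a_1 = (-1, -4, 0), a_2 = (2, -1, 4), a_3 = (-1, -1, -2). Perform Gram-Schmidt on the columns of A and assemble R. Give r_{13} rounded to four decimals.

a_1 = (-1, -4, 0); ‖a_1‖ = 4.1231, so e_1 = (-0.2425, -0.9701, 0.0000).
r_{13} = e_1·a_3 = 1.2127.

r_{13} = 1.2127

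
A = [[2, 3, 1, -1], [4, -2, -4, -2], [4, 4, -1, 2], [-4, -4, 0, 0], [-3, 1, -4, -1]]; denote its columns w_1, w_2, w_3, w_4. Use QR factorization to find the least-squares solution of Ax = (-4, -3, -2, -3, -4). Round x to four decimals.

x = (0.1579, -0.3907, 0.6351, 0.7252)

w_1 = (2, 4, 4, -4, -3); ‖w_1‖ = 7.8102, so q_1 = (0.2561, 0.5121, 0.5121, -0.5121, -0.3841).
q_1·w_2 = 0.2561·3 + 0.5121·(-2) + 0.5121·4 + (-0.5121)·(-4) + (-0.3841)·1 = 3.4570.
u_2 = w_2 − 3.4570·q_1 = (2.1148, -3.7705, 2.2295, -2.2295, 2.3279).
‖u_2‖ = 5.8352, so q_2 = (0.3624, -0.6462, 0.3821, -0.3821, 0.3989).
q_1·w_3 = 0.2561·1 + 0.5121·(-4) + 0.5121·(-1) + (-0.5121)·0 + (-0.3841)·(-4) = -0.7682; q_2·w_3 = 0.3624·1 + (-0.6462)·(-4) + 0.3821·(-1) + (-0.3821)·0 + 0.3989·(-4) = 0.9693.
u_3 = w_3 + 0.7682·q_1 − 0.9693·q_2 = (0.8455, -2.9803, -0.9769, -0.0231, -4.6818).
‖u_3‖ = 5.6983, so q_3 = (0.1484, -0.5230, -0.1714, -0.0041, -0.8216).
q_1·w_4 = 0.2561·(-1) + 0.5121·(-2) + 0.5121·2 + (-0.5121)·0 + (-0.3841)·(-1) = 0.1280; q_2·w_4 = 0.3624·(-1) + (-0.6462)·(-2) + 0.3821·2 + (-0.3821)·0 + 0.3989·(-1) = 1.2951; q_3·w_4 = 0.1484·(-1) + (-0.5230)·(-2) + (-0.1714)·2 + (-0.0041)·0 + (-0.8216)·(-1) = 1.3764.
u_4 = w_4 − 0.1280·q_1 − 1.2951·q_2 − 1.3764·q_3 = (-1.7064, -0.5088, 1.6755, 0.5660, -0.3366).
‖u_4‖ = 2.5321, so q_4 = (-0.6739, -0.2009, 0.6617, 0.2235, -0.1330).
Qᵀb = (-0.5121, -0.7248, 4.6170, 1.8362).
Back-substitute: x_4 = 1.8362/2.5321 = 0.7252.
x_3 = (4.6170 − 1.3764·0.7252)/5.6983 = 0.6351.
x_2 = (-0.7248 − 0.9693·0.6351 − 1.2951·0.7252)/5.8352 = -0.3907.
x_1 = (-0.5121 − 3.4570·(-0.3907) + 0.7682·0.6351 − 0.1280·0.7252)/7.8102 = 0.1579.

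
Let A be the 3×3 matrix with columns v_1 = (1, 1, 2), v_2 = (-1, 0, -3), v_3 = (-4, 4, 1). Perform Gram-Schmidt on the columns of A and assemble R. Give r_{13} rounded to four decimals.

r_{13} = 0.8165

q_1 = v_1/‖v_1‖ = (1, 1, 2)/2.4495 = (0.4082, 0.4082, 0.8165).
r_{13} = q_1·v_3 = 0.8165.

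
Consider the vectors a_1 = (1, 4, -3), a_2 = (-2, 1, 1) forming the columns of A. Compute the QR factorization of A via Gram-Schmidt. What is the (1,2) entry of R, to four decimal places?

a_1 = (1, 4, -3); ‖a_1‖ = 5.0990, so e_1 = (0.1961, 0.7845, -0.5883).
r_{12} = e_1·a_2 = -0.1961.

r_{12} = -0.1961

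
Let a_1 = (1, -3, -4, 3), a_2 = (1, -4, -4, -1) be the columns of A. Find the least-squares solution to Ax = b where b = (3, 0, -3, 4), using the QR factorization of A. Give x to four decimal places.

a_1 = (1, -3, -4, 3); ‖a_1‖ = 5.9161, so q_1 = (0.1690, -0.5071, -0.6761, 0.5071).
q_1·a_2 = 0.1690·1 + (-0.5071)·(-4) + (-0.6761)·(-4) + 0.5071·(-1) = 4.3948.
u_2 = a_2 − 4.3948·q_1 = (0.2571, -1.7714, -1.0286, -3.2286).
‖u_2‖ = 3.8322, so q_2 = (0.0671, -0.4622, -0.2684, -0.8425).
Qᵀb = (4.5638, -2.3634).
Back-substitute: x_2 = -2.3634/3.8322 = -0.6167.
x_1 = (4.5638 − 4.3948·(-0.6167))/5.9161 = 1.2296.

x = (1.2296, -0.6167)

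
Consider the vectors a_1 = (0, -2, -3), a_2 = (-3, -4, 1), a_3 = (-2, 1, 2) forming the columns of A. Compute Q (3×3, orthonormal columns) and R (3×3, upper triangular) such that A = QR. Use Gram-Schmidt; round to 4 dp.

q_1 = a_1/‖a_1‖ = (0, -2, -3)/3.6056 = (0.0000, -0.5547, -0.8321).
r_{12} = q_1·a_2 = 1.3868.
u_2 = a_2 − 1.3868·q_1 = (-3.0000, -3.2308, 2.1538).
‖u_2‖ = 4.9068, so q_2 = (-0.6114, -0.6584, 0.4389).
r_{13} = q_1·a_3 = -2.2188; r_{23} = q_2·a_3 = 1.4423.
u_3 = a_3 + 2.2188·q_1 − 1.4423·q_2 = (-1.1182, 0.7188, -0.4792).
‖u_3‖ = 1.4131, so q_3 = (-0.7913, 0.5087, -0.3391).

Q = [[0.0000, -0.6114, -0.7913], [-0.5547, -0.6584, 0.5087], [-0.8321, 0.4389, -0.3391]], R = [[3.6056, 1.3868, -2.2188], [0.0000, 4.9068, 1.4423], [0.0000, 0.0000, 1.4131]]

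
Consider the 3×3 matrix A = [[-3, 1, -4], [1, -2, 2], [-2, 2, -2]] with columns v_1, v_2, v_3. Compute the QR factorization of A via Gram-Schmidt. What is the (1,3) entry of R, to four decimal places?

e_1 = v_1/‖v_1‖ = (-3, 1, -2)/3.7417 = (-0.8018, 0.2673, -0.5345).
r_{13} = e_1·v_3 = 4.8107.

r_{13} = 4.8107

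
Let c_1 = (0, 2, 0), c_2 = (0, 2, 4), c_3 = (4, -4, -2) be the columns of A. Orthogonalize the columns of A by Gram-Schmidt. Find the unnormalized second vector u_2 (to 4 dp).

u_2 = (0.0000, 0.0000, 4.0000)

c_1 = (0, 2, 0); ‖c_1‖ = 2.0000, so q_1 = (0.0000, 1.0000, 0.0000).
q_1·c_2 = 0.0000·0 + 1.0000·2 + 0.0000·4 = 2.0000.
u_2 = c_2 − 2.0000·q_1 = (0.0000, 0.0000, 4.0000).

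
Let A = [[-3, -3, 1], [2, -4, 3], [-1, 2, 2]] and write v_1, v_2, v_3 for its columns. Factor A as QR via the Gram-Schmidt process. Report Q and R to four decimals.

Q = [[-0.8018, -0.5976, 0.0000], [0.5345, -0.7171, 0.4472], [-0.2673, 0.3586, 0.8944]], R = [[3.7417, -0.2673, 0.2673], [0.0000, 5.3785, -2.0319], [0.0000, 0.0000, 3.1305]]

e_1 = v_1/‖v_1‖ = (-3, 2, -1)/3.7417 = (-0.8018, 0.5345, -0.2673).
r_{12} = e_1·v_2 = -0.2673.
u_2 = v_2 + 0.2673·e_1 = (-3.2143, -3.8571, 1.9286).
‖u_2‖ = 5.3785, so e_2 = (-0.5976, -0.7171, 0.3586).
r_{13} = e_1·v_3 = 0.2673; r_{23} = e_2·v_3 = -2.0319.
u_3 = v_3 − 0.2673·e_1 + 2.0319·e_2 = (0.0000, 1.4000, 2.8000).
‖u_3‖ = 3.1305, so e_3 = (0.0000, 0.4472, 0.8944).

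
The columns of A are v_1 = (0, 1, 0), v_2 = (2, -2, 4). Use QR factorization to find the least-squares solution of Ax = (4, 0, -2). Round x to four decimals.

x = (0.0000, 0.0000)

q_1 = v_1/‖v_1‖ = (0, 1, 0)/1.0000 = (0.0000, 1.0000, 0.0000).
r_{12} = q_1·v_2 = -2.0000.
u_2 = v_2 + 2.0000·q_1 = (2.0000, 0.0000, 4.0000).
‖u_2‖ = 4.4721, so q_2 = (0.4472, 0.0000, 0.8944).
Qᵀb = (0.0000, 0.0000).
Back-substitute: x_2 = 0.0000/4.4721 = 0.0000.
x_1 = (0.0000 + 2.0000·0.0000)/1.0000 = 0.0000.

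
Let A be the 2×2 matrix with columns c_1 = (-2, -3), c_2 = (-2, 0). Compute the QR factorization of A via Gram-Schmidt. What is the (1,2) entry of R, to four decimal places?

r_{12} = 1.1094

c_1 = (-2, -3); ‖c_1‖ = 3.6056, so q_1 = (-0.5547, -0.8321).
r_{12} = q_1·c_2 = 1.1094.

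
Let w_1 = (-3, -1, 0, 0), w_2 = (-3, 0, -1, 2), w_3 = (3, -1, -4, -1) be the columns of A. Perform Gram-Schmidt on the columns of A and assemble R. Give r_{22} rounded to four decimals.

r_{22} = 2.4290

w_1 = (-3, -1, 0, 0); ‖w_1‖ = 3.1623, so e_1 = (-0.9487, -0.3162, 0.0000, 0.0000).
e_1·w_2 = (-0.9487)·(-3) + (-0.3162)·0 + 0.0000·(-1) + 0.0000·2 = 2.8460.
u_2 = w_2 − 2.8460·e_1 = (-0.3000, 0.9000, -1.0000, 2.0000).
r_{22} = ‖u_2‖ = 2.4290.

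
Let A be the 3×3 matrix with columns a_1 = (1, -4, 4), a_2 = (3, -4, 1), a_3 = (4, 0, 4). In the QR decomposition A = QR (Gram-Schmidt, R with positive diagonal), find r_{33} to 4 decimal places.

a_1 = (1, -4, 4); ‖a_1‖ = 5.7446, so e_1 = (0.1741, -0.6963, 0.6963).
e_1·a_2 = 0.1741·3 + (-0.6963)·(-4) + 0.6963·1 = 4.0038.
u_2 = a_2 − 4.0038·e_1 = (2.3030, -1.2121, -1.7879).
‖u_2‖ = 3.1575, so e_2 = (0.7294, -0.3839, -0.5662).
e_1·a_3 = 0.1741·4 + (-0.6963)·0 + 0.6963·4 = 3.4816; e_2·a_3 = 0.7294·4 + (-0.3839)·0 + (-0.5662)·4 = 0.6526.
u_3 = a_3 − 3.4816·e_1 − 0.6526·e_2 = (2.9179, 2.6748, 1.9453).
r_{33} = ‖u_3‖ = 4.4105.

r_{33} = 4.4105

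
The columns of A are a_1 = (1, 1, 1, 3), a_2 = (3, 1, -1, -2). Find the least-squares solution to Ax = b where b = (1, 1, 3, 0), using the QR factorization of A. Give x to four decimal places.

x = (0.4561, 0.1579)

e_1 = a_1/‖a_1‖ = (1, 1, 1, 3)/3.4641 = (0.2887, 0.2887, 0.2887, 0.8660).
r_{12} = e_1·a_2 = -0.8660.
u_2 = a_2 + 0.8660·e_1 = (3.2500, 1.2500, -0.7500, -1.2500).
‖u_2‖ = 3.7749, so e_2 = (0.8609, 0.3311, -0.1987, -0.3311).
Qᵀb = (1.4434, 0.5960).
Back-substitute: x_2 = 0.5960/3.7749 = 0.1579.
x_1 = (1.4434 + 0.8660·0.1579)/3.4641 = 0.4561.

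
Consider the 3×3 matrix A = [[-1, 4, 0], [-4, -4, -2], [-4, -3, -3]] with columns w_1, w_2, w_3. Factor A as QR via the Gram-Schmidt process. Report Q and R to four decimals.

Q = [[-0.1741, 0.9742, 0.1435], [-0.6963, -0.2248, 0.6816], [-0.6963, -0.0187, -0.7175]], R = [[5.7446, 4.1779, 3.4816], [0.0000, 4.8524, 0.5058], [0.0000, 0.0000, 0.7892]]

w_1 = (-1, -4, -4); ‖w_1‖ = 5.7446, so e_1 = (-0.1741, -0.6963, -0.6963).
e_1·w_2 = (-0.1741)·4 + (-0.6963)·(-4) + (-0.6963)·(-3) = 4.1779.
u_2 = w_2 − 4.1779·e_1 = (4.7273, -1.0909, -0.0909).
‖u_2‖ = 4.8524, so e_2 = (0.9742, -0.2248, -0.0187).
e_1·w_3 = (-0.1741)·0 + (-0.6963)·(-2) + (-0.6963)·(-3) = 3.4816; e_2·w_3 = 0.9742·0 + (-0.2248)·(-2) + (-0.0187)·(-3) = 0.5058.
u_3 = w_3 − 3.4816·e_1 − 0.5058·e_2 = (0.1133, 0.5380, -0.5663).
‖u_3‖ = 0.7892, so e_3 = (0.1435, 0.6816, -0.7175).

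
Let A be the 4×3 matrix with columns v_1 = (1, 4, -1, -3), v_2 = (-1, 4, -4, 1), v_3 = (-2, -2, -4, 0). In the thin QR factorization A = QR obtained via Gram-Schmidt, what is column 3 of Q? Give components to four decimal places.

v_1 = (1, 4, -1, -3); ‖v_1‖ = 5.1962, so e_1 = (0.1925, 0.7698, -0.1925, -0.5774).
e_1·v_2 = 0.1925·(-1) + 0.7698·4 + (-0.1925)·(-4) + (-0.5774)·1 = 3.0792.
u_2 = v_2 − 3.0792·e_1 = (-1.5926, 1.6296, -3.4074, 2.7778).
‖u_2‖ = 4.9516, so e_2 = (-0.3216, 0.3291, -0.6881, 0.5610).
e_1·v_3 = 0.1925·(-2) + 0.7698·(-2) + (-0.1925)·(-4) + (-0.5774)·0 = -1.1547; e_2·v_3 = (-0.3216)·(-2) + 0.3291·(-2) + (-0.6881)·(-4) + 0.5610·0 = 2.7376.
u_3 = v_3 + 1.1547·e_1 − 2.7376·e_2 = (-0.8973, -2.0121, -2.3384, -2.2024).
‖u_3‖ = 3.8952, so e_3 = (-0.2304, -0.5166, -0.6003, -0.5654).

e_3 = (-0.2304, -0.5166, -0.6003, -0.5654)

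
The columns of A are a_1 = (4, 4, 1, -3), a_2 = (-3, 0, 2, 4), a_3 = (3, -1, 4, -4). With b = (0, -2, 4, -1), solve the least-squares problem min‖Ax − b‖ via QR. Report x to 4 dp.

a_1 = (4, 4, 1, -3); ‖a_1‖ = 6.4807, so q_1 = (0.6172, 0.6172, 0.1543, -0.4629).
q_1·a_2 = 0.6172·(-3) + 0.6172·0 + 0.1543·2 + (-0.4629)·4 = -3.3947.
u_2 = a_2 + 3.3947·q_1 = (-0.9048, 2.0952, 2.5238, 2.4286).
‖u_2‖ = 4.1805, so q_2 = (-0.2164, 0.5012, 0.6037, 0.5809).
q_1·a_3 = 0.6172·3 + 0.6172·(-1) + 0.1543·4 + (-0.4629)·(-4) = 3.7033; q_2·a_3 = (-0.2164)·3 + 0.5012·(-1) + 0.6037·4 + 0.5809·(-4) = -1.0594.
u_3 = a_3 − 3.7033·q_1 + 1.0594·q_2 = (0.4850, -2.7548, 4.0681, -1.6703).
‖u_3‖ = 5.2119, so q_3 = (0.0931, -0.5286, 0.7806, -0.3205).
Qᵀb = (-0.1543, 0.8315, 4.4998).
Back-substitute: x_3 = 4.4998/5.2119 = 0.8634.
x_2 = (0.8315 + 1.0594·0.8634)/4.1805 = 0.4177.
x_1 = (-0.1543 + 3.3947·0.4177 − 3.7033·0.8634)/6.4807 = -0.2984.

x = (-0.2984, 0.4177, 0.8634)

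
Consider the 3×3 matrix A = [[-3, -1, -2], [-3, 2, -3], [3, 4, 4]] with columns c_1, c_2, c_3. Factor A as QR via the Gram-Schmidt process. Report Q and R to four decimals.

c_1 = (-3, -3, 3); ‖c_1‖ = 5.1962, so q_1 = (-0.5774, -0.5774, 0.5774).
q_1·c_2 = (-0.5774)·(-1) + (-0.5774)·2 + 0.5774·4 = 1.7321.
u_2 = c_2 − 1.7321·q_1 = (0.0000, 3.0000, 3.0000).
‖u_2‖ = 4.2426, so q_2 = (0.0000, 0.7071, 0.7071).
q_1·c_3 = (-0.5774)·(-2) + (-0.5774)·(-3) + 0.5774·4 = 5.1962; q_2·c_3 = (0.0000)·(-2) + 0.7071·(-3) + 0.7071·4 = 0.7071.
u_3 = c_3 − 5.1962·q_1 − 0.7071·q_2 = (1.0000, -0.5000, 0.5000).
‖u_3‖ = 1.2247, so q_3 = (0.8165, -0.4082, 0.4082).

Q = [[-0.5774, 0.0000, 0.8165], [-0.5774, 0.7071, -0.4082], [0.5774, 0.7071, 0.4082]], R = [[5.1962, 1.7321, 5.1962], [0.0000, 4.2426, 0.7071], [0.0000, 0.0000, 1.2247]]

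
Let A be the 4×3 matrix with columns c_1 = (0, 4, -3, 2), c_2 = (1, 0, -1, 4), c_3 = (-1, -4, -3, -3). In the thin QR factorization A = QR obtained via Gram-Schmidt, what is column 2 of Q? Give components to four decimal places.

q_2 = (0.2689, -0.4080, 0.0371, 0.8717)

c_1 = (0, 4, -3, 2); ‖c_1‖ = 5.3852, so q_1 = (0.0000, 0.7428, -0.5571, 0.3714).
q_1·c_2 = 0.0000·1 + 0.7428·0 + (-0.5571)·(-1) + 0.3714·4 = 2.0426.
u_2 = c_2 − 2.0426·q_1 = (1.0000, -1.5172, 0.1379, 3.2414).
‖u_2‖ = 3.7185, so q_2 = (0.2689, -0.4080, 0.0371, 0.8717).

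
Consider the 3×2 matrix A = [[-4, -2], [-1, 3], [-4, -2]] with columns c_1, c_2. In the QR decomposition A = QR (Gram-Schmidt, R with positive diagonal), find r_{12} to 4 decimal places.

q_1 = c_1/‖c_1‖ = (-4, -1, -4)/5.7446 = (-0.6963, -0.1741, -0.6963).
r_{12} = q_1·c_2 = 2.2630.

r_{12} = 2.2630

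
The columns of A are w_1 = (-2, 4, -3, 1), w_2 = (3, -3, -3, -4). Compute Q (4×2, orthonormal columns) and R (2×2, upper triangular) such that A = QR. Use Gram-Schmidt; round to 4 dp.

Q = [[-0.3651, 0.3490], [0.7303, -0.2072], [-0.5477, -0.7034], [0.1826, -0.5835]], R = [[5.4772, -2.3735], [0.0000, 6.1128]]

w_1 = (-2, 4, -3, 1); ‖w_1‖ = 5.4772, so e_1 = (-0.3651, 0.7303, -0.5477, 0.1826).
e_1·w_2 = (-0.3651)·3 + 0.7303·(-3) + (-0.5477)·(-3) + 0.1826·(-4) = -2.3735.
u_2 = w_2 + 2.3735·e_1 = (2.1333, -1.2667, -4.3000, -3.5667).
‖u_2‖ = 6.1128, so e_2 = (0.3490, -0.2072, -0.7034, -0.5835).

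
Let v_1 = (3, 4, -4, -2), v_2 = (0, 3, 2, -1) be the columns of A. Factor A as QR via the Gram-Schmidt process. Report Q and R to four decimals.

Q = [[0.4472, -0.1101], [0.5963, 0.6789], [-0.5963, 0.6973], [-0.2981, -0.2018]], R = [[6.7082, 0.8944], [0.0000, 3.6332]]

v_1 = (3, 4, -4, -2); ‖v_1‖ = 6.7082, so q_1 = (0.4472, 0.5963, -0.5963, -0.2981).
q_1·v_2 = 0.4472·0 + 0.5963·3 + (-0.5963)·2 + (-0.2981)·(-1) = 0.8944.
u_2 = v_2 − 0.8944·q_1 = (-0.4000, 2.4667, 2.5333, -0.7333).
‖u_2‖ = 3.6332, so q_2 = (-0.1101, 0.6789, 0.6973, -0.2018).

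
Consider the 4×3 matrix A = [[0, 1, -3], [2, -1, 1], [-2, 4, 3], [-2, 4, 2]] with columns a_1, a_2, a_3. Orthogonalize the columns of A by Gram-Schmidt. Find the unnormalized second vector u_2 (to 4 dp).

a_1 = (0, 2, -2, -2); ‖a_1‖ = 3.4641, so e_1 = (0.0000, 0.5774, -0.5774, -0.5774).
e_1·a_2 = 0.0000·1 + 0.5774·(-1) + (-0.5774)·4 + (-0.5774)·4 = -5.1962.
u_2 = a_2 + 5.1962·e_1 = (1.0000, 2.0000, 1.0000, 1.0000).

u_2 = (1.0000, 2.0000, 1.0000, 1.0000)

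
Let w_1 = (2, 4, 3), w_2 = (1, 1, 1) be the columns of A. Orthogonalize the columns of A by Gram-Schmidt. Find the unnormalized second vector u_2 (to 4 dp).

u_2 = (0.3793, -0.2414, 0.0690)

q_1 = w_1/‖w_1‖ = (2, 4, 3)/5.3852 = (0.3714, 0.7428, 0.5571).
r_{12} = q_1·w_2 = 1.6713.
u_2 = w_2 − 1.6713·q_1 = (0.3793, -0.2414, 0.0690).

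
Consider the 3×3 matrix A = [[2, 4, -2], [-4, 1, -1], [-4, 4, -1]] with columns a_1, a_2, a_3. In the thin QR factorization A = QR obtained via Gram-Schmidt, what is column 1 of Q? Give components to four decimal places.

e_1 = (0.3333, -0.6667, -0.6667)

a_1 = (2, -4, -4); ‖a_1‖ = 6.0000, so e_1 = (0.3333, -0.6667, -0.6667).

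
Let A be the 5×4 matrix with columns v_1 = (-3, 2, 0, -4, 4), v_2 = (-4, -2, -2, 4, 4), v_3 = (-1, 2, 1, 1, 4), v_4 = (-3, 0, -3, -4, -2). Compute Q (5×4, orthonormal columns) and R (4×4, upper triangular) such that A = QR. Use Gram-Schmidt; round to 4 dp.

q_1 = v_1/‖v_1‖ = (-3, 2, 0, -4, 4)/6.7082 = (-0.4472, 0.2981, 0.0000, -0.5963, 0.5963).
r_{12} = q_1·v_2 = 1.1926.
u_2 = v_2 − 1.1926·q_1 = (-3.4667, -2.3556, -2.0000, 4.7111, 3.2889).
‖u_2‖ = 7.3877, so q_2 = (-0.4692, -0.3188, -0.2707, 0.6377, 0.4452).
r_{13} = q_1·v_3 = 2.8324; r_{23} = q_2·v_3 = 1.9793.
u_3 = v_3 − 2.8324·q_1 − 1.9793·q_2 = (1.1954, 1.7866, 1.5358, 1.4267, 1.4300).
‖u_3‖ = 3.3257, so q_3 = (0.3595, 0.5372, 0.4618, 0.4290, 0.4300).
r_{14} = q_1·v_4 = 2.5342; r_{24} = q_2·v_4 = -1.2213; r_{34} = q_3·v_4 = -5.0397.
u_4 = v_4 − 2.5342·q_1 + 1.2213·q_2 + 5.0397·q_3 = (-0.6282, 1.5625, -1.0032, 0.4519, -0.8005).
‖u_4‖ = 2.1651, so q_4 = (-0.2901, 0.7217, -0.4634, 0.2087, -0.3697).

Q = [[-0.4472, -0.4692, 0.3595, -0.2901], [0.2981, -0.3188, 0.5372, 0.7217], [0.0000, -0.2707, 0.4618, -0.4634], [-0.5963, 0.6377, 0.4290, 0.2087], [0.5963, 0.4452, 0.4300, -0.3697]], R = [[6.7082, 1.1926, 2.8324, 2.5342], [0.0000, 7.3877, 1.9793, -1.2213], [0.0000, 0.0000, 3.3257, -5.0397], [0.0000, 0.0000, 0.0000, 2.1651]]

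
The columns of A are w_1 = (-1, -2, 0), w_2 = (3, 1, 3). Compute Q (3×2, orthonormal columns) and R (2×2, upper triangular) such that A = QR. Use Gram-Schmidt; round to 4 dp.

Q = [[-0.4472, 0.5345], [-0.8944, -0.2673], [0.0000, 0.8018]], R = [[2.2361, -2.2361], [0.0000, 3.7417]]

w_1 = (-1, -2, 0); ‖w_1‖ = 2.2361, so q_1 = (-0.4472, -0.8944, 0.0000).
q_1·w_2 = (-0.4472)·3 + (-0.8944)·1 + 0.0000·3 = -2.2361.
u_2 = w_2 + 2.2361·q_1 = (2.0000, -1.0000, 3.0000).
‖u_2‖ = 3.7417, so q_2 = (0.5345, -0.2673, 0.8018).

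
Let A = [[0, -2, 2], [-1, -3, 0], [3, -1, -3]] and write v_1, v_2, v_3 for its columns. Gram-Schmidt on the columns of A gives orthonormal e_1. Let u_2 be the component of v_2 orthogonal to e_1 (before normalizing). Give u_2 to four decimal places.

u_2 = (-2.0000, -3.0000, -1.0000)

e_1 = v_1/‖v_1‖ = (0, -1, 3)/3.1623 = (0.0000, -0.3162, 0.9487).
r_{12} = e_1·v_2 = 0.0000.
u_2 = v_2 + 0.0000·e_1 = (-2.0000, -3.0000, -1.0000).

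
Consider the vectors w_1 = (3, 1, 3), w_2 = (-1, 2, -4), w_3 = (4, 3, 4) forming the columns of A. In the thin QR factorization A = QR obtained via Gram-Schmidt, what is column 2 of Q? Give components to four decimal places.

e_1 = w_1/‖w_1‖ = (3, 1, 3)/4.3589 = (0.6882, 0.2294, 0.6882).
r_{12} = e_1·w_2 = -2.9824.
u_2 = w_2 + 2.9824·e_1 = (1.0526, 2.6842, -1.9474).
‖u_2‖ = 3.4793, so e_2 = (0.3025, 0.7715, -0.5597).

e_2 = (0.3025, 0.7715, -0.5597)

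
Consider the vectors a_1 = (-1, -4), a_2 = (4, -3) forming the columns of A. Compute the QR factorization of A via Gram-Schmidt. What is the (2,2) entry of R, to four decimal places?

r_{22} = 4.6082

a_1 = (-1, -4); ‖a_1‖ = 4.1231, so e_1 = (-0.2425, -0.9701).
e_1·a_2 = (-0.2425)·4 + (-0.9701)·(-3) = 1.9403.
u_2 = a_2 − 1.9403·e_1 = (4.4706, -1.1176).
r_{22} = ‖u_2‖ = 4.6082.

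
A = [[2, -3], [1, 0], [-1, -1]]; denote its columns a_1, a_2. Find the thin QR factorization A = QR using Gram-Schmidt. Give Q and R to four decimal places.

Q = [[0.8165, -0.5521], [0.4082, 0.3450], [-0.4082, -0.7591]], R = [[2.4495, -2.0412], [0.0000, 2.4152]]

e_1 = a_1/‖a_1‖ = (2, 1, -1)/2.4495 = (0.8165, 0.4082, -0.4082).
r_{12} = e_1·a_2 = -2.0412.
u_2 = a_2 + 2.0412·e_1 = (-1.3333, 0.8333, -1.8333).
‖u_2‖ = 2.4152, so e_2 = (-0.5521, 0.3450, -0.7591).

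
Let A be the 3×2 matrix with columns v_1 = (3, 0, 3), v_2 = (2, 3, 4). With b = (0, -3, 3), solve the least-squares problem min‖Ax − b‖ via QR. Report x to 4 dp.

x = (1.0455, -0.5455)

v_1 = (3, 0, 3); ‖v_1‖ = 4.2426, so e_1 = (0.7071, 0.0000, 0.7071).
e_1·v_2 = 0.7071·2 + 0.0000·3 + 0.7071·4 = 4.2426.
u_2 = v_2 − 4.2426·e_1 = (-1.0000, 3.0000, 1.0000).
‖u_2‖ = 3.3166, so e_2 = (-0.3015, 0.9045, 0.3015).
Qᵀb = (2.1213, -1.8091).
Back-substitute: x_2 = -1.8091/3.3166 = -0.5455.
x_1 = (2.1213 − 4.2426·(-0.5455))/4.2426 = 1.0455.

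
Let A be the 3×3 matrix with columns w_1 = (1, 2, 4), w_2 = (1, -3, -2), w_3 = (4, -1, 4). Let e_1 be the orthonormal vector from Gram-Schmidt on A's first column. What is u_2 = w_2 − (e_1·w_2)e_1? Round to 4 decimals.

u_2 = (1.6190, -1.7619, 0.4762)

w_1 = (1, 2, 4); ‖w_1‖ = 4.5826, so e_1 = (0.2182, 0.4364, 0.8729).
e_1·w_2 = 0.2182·1 + 0.4364·(-3) + 0.8729·(-2) = -2.8368.
u_2 = w_2 + 2.8368·e_1 = (1.6190, -1.7619, 0.4762).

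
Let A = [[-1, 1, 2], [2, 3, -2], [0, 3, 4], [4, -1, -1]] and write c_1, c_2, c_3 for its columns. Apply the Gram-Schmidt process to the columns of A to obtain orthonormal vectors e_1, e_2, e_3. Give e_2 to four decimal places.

e_1 = c_1/‖c_1‖ = (-1, 2, 0, 4)/4.5826 = (-0.2182, 0.4364, 0.0000, 0.8729).
r_{12} = e_1·c_2 = 0.2182.
u_2 = c_2 − 0.2182·e_1 = (1.0476, 2.9048, 3.0000, -1.1905).
‖u_2‖ = 4.4668, so e_2 = (0.2345, 0.6503, 0.6716, -0.2665).

e_2 = (0.2345, 0.6503, 0.6716, -0.2665)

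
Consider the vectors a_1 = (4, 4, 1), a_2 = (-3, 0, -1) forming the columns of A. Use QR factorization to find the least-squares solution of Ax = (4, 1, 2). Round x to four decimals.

a_1 = (4, 4, 1); ‖a_1‖ = 5.7446, so q_1 = (0.6963, 0.6963, 0.1741).
q_1·a_2 = 0.6963·(-3) + 0.6963·0 + 0.1741·(-1) = -2.2630.
u_2 = a_2 + 2.2630·q_1 = (-1.4242, 1.5758, -0.6061).
‖u_2‖ = 2.2088, so q_2 = (-0.6448, 0.7134, -0.2744).
Qᵀb = (3.8297, -2.4146).
Back-substitute: x_2 = -2.4146/2.2088 = -1.0932.
x_1 = (3.8297 + 2.2630·(-1.0932))/5.7446 = 0.2360.

x = (0.2360, -1.0932)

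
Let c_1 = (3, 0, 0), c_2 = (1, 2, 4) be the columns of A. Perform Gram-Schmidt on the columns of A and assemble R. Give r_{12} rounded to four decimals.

r_{12} = 1.0000

c_1 = (3, 0, 0); ‖c_1‖ = 3.0000, so q_1 = (1.0000, 0.0000, 0.0000).
r_{12} = q_1·c_2 = 1.0000.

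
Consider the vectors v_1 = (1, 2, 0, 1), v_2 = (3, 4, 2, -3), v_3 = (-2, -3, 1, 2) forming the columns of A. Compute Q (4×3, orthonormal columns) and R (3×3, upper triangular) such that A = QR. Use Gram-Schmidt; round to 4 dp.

q_1 = v_1/‖v_1‖ = (1, 2, 0, 1)/2.4495 = (0.4082, 0.8165, 0.0000, 0.4082).
r_{12} = q_1·v_2 = 3.2660.
u_2 = v_2 − 3.2660·q_1 = (1.6667, 1.3333, 2.0000, -4.3333).
‖u_2‖ = 5.2281, so q_2 = (0.3188, 0.2550, 0.3825, -0.8288).
r_{13} = q_1·v_3 = -2.4495; r_{23} = q_2·v_3 = -2.6778.
u_3 = v_3 + 2.4495·q_1 + 2.6778·q_2 = (-0.1463, -0.3171, 2.0244, 0.7805).
‖u_3‖ = 2.1976, so q_3 = (-0.0666, -0.1443, 0.9212, 0.3552).

Q = [[0.4082, 0.3188, -0.0666], [0.8165, 0.2550, -0.1443], [0.0000, 0.3825, 0.9212], [0.4082, -0.8288, 0.3552]], R = [[2.4495, 3.2660, -2.4495], [0.0000, 5.2281, -2.6778], [0.0000, 0.0000, 2.1976]]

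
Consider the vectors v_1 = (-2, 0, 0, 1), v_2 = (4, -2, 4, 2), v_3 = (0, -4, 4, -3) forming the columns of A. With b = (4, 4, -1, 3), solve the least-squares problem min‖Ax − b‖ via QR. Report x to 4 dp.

x = (-0.9288, 0.5727, -1.0267)

v_1 = (-2, 0, 0, 1); ‖v_1‖ = 2.2361, so e_1 = (-0.8944, 0.0000, 0.0000, 0.4472).
e_1·v_2 = (-0.8944)·4 + 0.0000·(-2) + 0.0000·4 + 0.4472·2 = -2.6833.
u_2 = v_2 + 2.6833·e_1 = (1.6000, -2.0000, 4.0000, 3.2000).
‖u_2‖ = 5.7271, so e_2 = (0.2794, -0.3492, 0.6984, 0.5587).
e_1·v_3 = (-0.8944)·0 + 0.0000·(-4) + 0.0000·4 + 0.4472·(-3) = -1.3416; e_2·v_3 = 0.2794·0 + (-0.3492)·(-4) + 0.6984·4 + 0.5587·(-3) = 2.5143.
u_3 = v_3 + 1.3416·e_1 − 2.5143·e_2 = (-1.9024, -3.1220, 2.2439, -3.8049).
‖u_3‖ = 5.7339, so e_3 = (-0.3318, -0.5445, 0.3913, -0.6636).
Qᵀb = (-2.2361, 0.6984, -5.8871).
Back-substitute: x_3 = -5.8871/5.7339 = -1.0267.
x_2 = (0.6984 − 2.5143·(-1.0267))/5.7271 = 0.5727.
x_1 = (-2.2361 + 2.6833·0.5727 + 1.3416·(-1.0267))/2.2361 = -0.9288.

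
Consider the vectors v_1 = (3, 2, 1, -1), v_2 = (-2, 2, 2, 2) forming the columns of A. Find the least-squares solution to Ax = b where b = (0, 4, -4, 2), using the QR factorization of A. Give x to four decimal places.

x = (0.1695, 0.2712)

q_1 = v_1/‖v_1‖ = (3, 2, 1, -1)/3.8730 = (0.7746, 0.5164, 0.2582, -0.2582).
r_{12} = q_1·v_2 = -0.5164.
u_2 = v_2 + 0.5164·q_1 = (-1.6000, 2.2667, 2.1333, 1.8667).
‖u_2‖ = 3.9665, so q_2 = (-0.4034, 0.5714, 0.5378, 0.4706).
Qᵀb = (0.5164, 1.0757).
Back-substitute: x_2 = 1.0757/3.9665 = 0.2712.
x_1 = (0.5164 + 0.5164·0.2712)/3.8730 = 0.1695.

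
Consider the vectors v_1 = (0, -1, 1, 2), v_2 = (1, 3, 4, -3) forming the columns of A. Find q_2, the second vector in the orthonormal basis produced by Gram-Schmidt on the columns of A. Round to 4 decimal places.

q_2 = (0.1801, 0.3902, 0.8704, -0.2401)

q_1 = v_1/‖v_1‖ = (0, -1, 1, 2)/2.4495 = (0.0000, -0.4082, 0.4082, 0.8165).
r_{12} = q_1·v_2 = -2.0412.
u_2 = v_2 + 2.0412·q_1 = (1.0000, 2.1667, 4.8333, -1.3333).
‖u_2‖ = 5.5528, so q_2 = (0.1801, 0.3902, 0.8704, -0.2401).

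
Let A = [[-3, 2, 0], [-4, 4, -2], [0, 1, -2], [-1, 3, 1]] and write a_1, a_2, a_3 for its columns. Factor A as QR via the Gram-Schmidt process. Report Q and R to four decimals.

Q = [[-0.5883, -0.3623, 0.2881], [-0.7845, 0.0630, -0.3437], [0.0000, 0.4096, -0.7335], [-0.1961, 0.8349, 0.5108]], R = [[5.0990, -4.9029, 1.3728], [0.0000, 2.4416, -0.1103], [0.0000, 0.0000, 2.6652]]

e_1 = a_1/‖a_1‖ = (-3, -4, 0, -1)/5.0990 = (-0.5883, -0.7845, 0.0000, -0.1961).
r_{12} = e_1·a_2 = -4.9029.
u_2 = a_2 + 4.9029·e_1 = (-0.8846, 0.1538, 1.0000, 2.0385).
‖u_2‖ = 2.4416, so e_2 = (-0.3623, 0.0630, 0.4096, 0.8349).
r_{13} = e_1·a_3 = 1.3728; r_{23} = e_2·a_3 = -0.1103.
u_3 = a_3 − 1.3728·e_1 + 0.1103·e_2 = (0.7677, -0.9161, -1.9548, 1.3613).
‖u_3‖ = 2.6652, so e_3 = (0.2881, -0.3437, -0.7335, 0.5108).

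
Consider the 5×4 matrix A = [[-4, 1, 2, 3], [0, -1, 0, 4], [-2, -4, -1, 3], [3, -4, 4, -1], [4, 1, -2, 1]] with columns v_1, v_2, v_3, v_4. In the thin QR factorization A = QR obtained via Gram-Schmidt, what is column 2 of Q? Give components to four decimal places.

v_1 = (-4, 0, -2, 3, 4); ‖v_1‖ = 6.7082, so e_1 = (-0.5963, 0.0000, -0.2981, 0.4472, 0.5963).
e_1·v_2 = (-0.5963)·1 + 0.0000·(-1) + (-0.2981)·(-4) + 0.4472·(-4) + 0.5963·1 = -0.5963.
u_2 = v_2 + 0.5963·e_1 = (0.6444, -1.0000, -4.1778, -3.7333, 1.3556).
‖u_2‖ = 5.8860, so e_2 = (0.1095, -0.1699, -0.7098, -0.6343, 0.2303).

e_2 = (0.1095, -0.1699, -0.7098, -0.6343, 0.2303)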